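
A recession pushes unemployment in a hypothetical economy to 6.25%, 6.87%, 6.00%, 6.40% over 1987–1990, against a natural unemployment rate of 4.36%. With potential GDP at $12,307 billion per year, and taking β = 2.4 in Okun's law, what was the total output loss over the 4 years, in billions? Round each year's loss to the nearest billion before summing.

Year 1987: gap = -2.4 × (6.25 - 4.36) = -4.536%, loss ≈ 12307 × 4.536/100 ≈ 558.
Year 1988: gap = -2.4 × (6.87 - 4.36) = -6.024%, loss ≈ 12307 × 6.024/100 ≈ 741.
Year 1989: gap = -2.4 × (6 - 4.36) = -3.936%, loss ≈ 12307 × 3.936/100 ≈ 484.
Year 1990: gap = -2.4 × (6.4 - 4.36) = -4.896%, loss ≈ 12307 × 4.896/100 ≈ 603.
Total lost output = 558 + 741 + 484 + 603 = 2386 billion.

$2,386 billion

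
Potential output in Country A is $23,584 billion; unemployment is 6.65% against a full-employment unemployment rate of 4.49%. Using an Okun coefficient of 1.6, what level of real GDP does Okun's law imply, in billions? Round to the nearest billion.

Unemployment gap = 6.65 - 4.49 = 2.16 points, so the output gap is -1.6 × 2.16 = -3.456%.
Actual GDP = 23584 × (1 - 3.456/100) = 23584 × 0.96544 ≈ 22769 billion.

$22,769 billion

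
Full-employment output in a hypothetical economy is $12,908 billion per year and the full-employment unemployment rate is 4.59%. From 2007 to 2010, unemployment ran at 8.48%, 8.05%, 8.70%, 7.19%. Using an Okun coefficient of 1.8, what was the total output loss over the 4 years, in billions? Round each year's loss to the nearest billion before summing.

Year 2007: gap = -1.8 × (8.48 - 4.59) = -7.002%, loss ≈ 12908 × 7.002/100 ≈ 904.
Year 2008: gap = -1.8 × (8.05 - 4.59) = -6.228%, loss ≈ 12908 × 6.228/100 ≈ 804.
Year 2009: gap = -1.8 × (8.7 - 4.59) = -7.398%, loss ≈ 12908 × 7.398/100 ≈ 955.
Year 2010: gap = -1.8 × (7.19 - 4.59) = -4.68%, loss ≈ 12908 × 4.68/100 ≈ 604.
Total lost output = 904 + 804 + 955 + 604 = 3267 billion.

$3,267 billion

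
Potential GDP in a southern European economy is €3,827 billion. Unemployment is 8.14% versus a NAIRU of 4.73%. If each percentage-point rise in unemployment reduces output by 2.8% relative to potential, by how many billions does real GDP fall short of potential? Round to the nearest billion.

Output gap = -2.8 × (8.14 - 4.73) = -2.8 × 3.41 = -9.548%.
Actual GDP ≈ 3827 × 0.90452 ≈ 3462 billion, so the shortfall is 3827 - 3462 = 365 billion.

€365 billion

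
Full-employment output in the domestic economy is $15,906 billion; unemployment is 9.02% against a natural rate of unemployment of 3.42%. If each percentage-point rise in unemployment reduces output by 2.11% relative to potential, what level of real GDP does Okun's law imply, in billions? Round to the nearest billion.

$14,027 billion

Unemployment gap = 9.02 - 3.42 = 5.6 points, so the output gap is -2.11 × 5.6 = -11.816%.
Actual GDP = 15906 × (1 - 11.816/100) = 15906 × 0.88184 ≈ 14027 billion.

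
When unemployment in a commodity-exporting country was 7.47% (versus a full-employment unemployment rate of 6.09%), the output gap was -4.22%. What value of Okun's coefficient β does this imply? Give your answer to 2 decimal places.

β ≈ 3.06

Okun's law: output gap = -β × (u - u*).
-4.22 = -β × (7.47 - 6.09) = -β × 1.38, so β = 4.22/1.38 = 3.06.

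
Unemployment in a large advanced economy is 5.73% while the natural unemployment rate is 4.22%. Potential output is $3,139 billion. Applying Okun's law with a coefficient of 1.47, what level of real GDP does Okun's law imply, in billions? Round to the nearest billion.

Unemployment gap = 5.73 - 4.22 = 1.51 points, so the output gap is -1.47 × 1.51 = -2.2197%.
Actual GDP = 3139 × (1 - 2.2197/100) = 3139 × 0.977803 ≈ 3069 billion.

$3,069 billion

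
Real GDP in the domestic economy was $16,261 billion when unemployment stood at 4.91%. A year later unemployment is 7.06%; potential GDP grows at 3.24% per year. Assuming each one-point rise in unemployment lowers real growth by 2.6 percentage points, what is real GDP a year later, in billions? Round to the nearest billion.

$15,879 billion

Δu = 7.06 - 4.91 = 2.15 points.
Okun's law (growth form): g_Y = g_Y* - β × Δu = 3.24 - 2.6 × (2.15) = 3.24 - 5.59 = -2.35%.
Real GDP in the next year = 16261 × (1 - 2.35/100) = 16261 × 0.9765 ≈ 15879 billion.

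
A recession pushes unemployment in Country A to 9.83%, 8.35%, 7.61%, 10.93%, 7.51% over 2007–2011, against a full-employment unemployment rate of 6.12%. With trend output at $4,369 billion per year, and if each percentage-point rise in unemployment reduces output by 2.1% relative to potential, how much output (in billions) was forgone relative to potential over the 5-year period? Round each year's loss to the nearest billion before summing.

Year 2007: gap = -2.1 × (9.83 - 6.12) = -7.791%, loss ≈ 4369 × 7.791/100 ≈ 340.
Year 2008: gap = -2.1 × (8.35 - 6.12) = -4.683%, loss ≈ 4369 × 4.683/100 ≈ 205.
Year 2009: gap = -2.1 × (7.61 - 6.12) = -3.129%, loss ≈ 4369 × 3.129/100 ≈ 137.
Year 2010: gap = -2.1 × (10.93 - 6.12) = -10.101%, loss ≈ 4369 × 10.101/100 ≈ 441.
Year 2011: gap = -2.1 × (7.51 - 6.12) = -2.919%, loss ≈ 4369 × 2.919/100 ≈ 128.
Total lost output = 340 + 205 + 137 + 441 + 128 = 1251 billion.

$1,251 billion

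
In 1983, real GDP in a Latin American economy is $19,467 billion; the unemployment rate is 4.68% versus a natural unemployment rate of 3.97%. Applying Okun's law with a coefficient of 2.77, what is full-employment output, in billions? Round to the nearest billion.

$19,858 billion

Unemployment gap = 4.68 - 3.97 = 0.71 points, so output gap = -2.77 × 0.71 = -1.9667%.
Since Y = Y* × (1 + gap/100), Y* = 19467/0.980333 ≈ 19858 billion.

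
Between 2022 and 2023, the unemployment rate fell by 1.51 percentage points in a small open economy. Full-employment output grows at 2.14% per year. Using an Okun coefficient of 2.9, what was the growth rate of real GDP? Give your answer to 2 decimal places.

6.52%

Growth-rate Okun's law: g_Y = g_Y* - β × Δu.
g_Y = 2.14 - 2.9 × (-1.51) = 2.14 + 4.379 = 6.519%, i.e. 6.52% to 2 d.p.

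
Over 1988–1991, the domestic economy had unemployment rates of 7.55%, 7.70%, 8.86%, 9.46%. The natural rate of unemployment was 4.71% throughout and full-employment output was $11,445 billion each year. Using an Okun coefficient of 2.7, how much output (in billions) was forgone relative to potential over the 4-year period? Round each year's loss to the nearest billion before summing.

$4,552 billion

Year 1988: gap = -2.7 × (7.55 - 4.71) = -7.668%, loss ≈ 11445 × 7.668/100 ≈ 878.
Year 1989: gap = -2.7 × (7.7 - 4.71) = -8.073%, loss ≈ 11445 × 8.073/100 ≈ 924.
Year 1990: gap = -2.7 × (8.86 - 4.71) = -11.205%, loss ≈ 11445 × 11.205/100 ≈ 1282.
Year 1991: gap = -2.7 × (9.46 - 4.71) = -12.825%, loss ≈ 11445 × 12.825/100 ≈ 1468.
Total lost output = 878 + 924 + 1282 + 1468 = 4552 billion.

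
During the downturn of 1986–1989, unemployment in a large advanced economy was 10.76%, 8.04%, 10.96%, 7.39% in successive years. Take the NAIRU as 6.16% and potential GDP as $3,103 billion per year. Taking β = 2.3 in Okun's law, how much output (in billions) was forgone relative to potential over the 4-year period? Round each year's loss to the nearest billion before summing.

Year 1986: gap = -2.3 × (10.76 - 6.16) = -10.58%, loss ≈ 3103 × 10.58/100 ≈ 328.
Year 1987: gap = -2.3 × (8.04 - 6.16) = -4.324%, loss ≈ 3103 × 4.324/100 ≈ 134.
Year 1988: gap = -2.3 × (10.96 - 6.16) = -11.04%, loss ≈ 3103 × 11.04/100 ≈ 343.
Year 1989: gap = -2.3 × (7.39 - 6.16) = -2.829%, loss ≈ 3103 × 2.829/100 ≈ 88.
Total lost output = 328 + 134 + 343 + 88 = 893 billion.

$893 billion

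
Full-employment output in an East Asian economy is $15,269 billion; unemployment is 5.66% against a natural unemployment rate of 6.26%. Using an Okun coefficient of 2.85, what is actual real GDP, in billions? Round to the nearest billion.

$15,530 billion

Unemployment gap = 5.66 - 6.26 = -0.6 points, so the output gap is -2.85 × (-0.6) = 1.71%.
Actual GDP = 15269 × (1 + 1.71/100) = 15269 × 1.0171 ≈ 15530 billion.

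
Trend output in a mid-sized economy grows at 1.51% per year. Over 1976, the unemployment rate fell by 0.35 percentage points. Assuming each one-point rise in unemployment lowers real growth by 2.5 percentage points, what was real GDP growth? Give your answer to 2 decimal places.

2.39%

Growth-rate Okun's law: g_Y = g_Y* - β × Δu.
g_Y = 1.51 - 2.5 × (-0.35) = 1.51 + 0.875 = 2.385%, i.e. 2.39% to 2 d.p.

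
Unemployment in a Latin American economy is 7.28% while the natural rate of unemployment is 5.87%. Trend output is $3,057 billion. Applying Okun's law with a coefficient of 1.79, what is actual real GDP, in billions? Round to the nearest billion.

Unemployment gap = 7.28 - 5.87 = 1.41 points, so the output gap is -1.79 × 1.41 = -2.5239%.
Actual GDP = 3057 × (1 - 2.5239/100) = 3057 × 0.974761 ≈ 2980 billion.

$2,980 billion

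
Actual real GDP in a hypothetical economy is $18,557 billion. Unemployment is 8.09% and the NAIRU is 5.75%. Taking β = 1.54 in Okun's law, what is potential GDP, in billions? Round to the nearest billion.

Unemployment gap = 8.09 - 5.75 = 2.34 points, so output gap = -1.54 × 2.34 = -3.6036%.
Since Y = Y* × (1 + gap/100), Y* = 18557/0.963964 ≈ 19251 billion.

$19,251 billion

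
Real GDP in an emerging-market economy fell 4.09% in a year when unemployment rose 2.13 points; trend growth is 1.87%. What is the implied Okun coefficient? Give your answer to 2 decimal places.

β ≈ 2.80

Growth form: g_Y = g_Y* - β × Δu, so β = (g_Y* - g_Y)/Δu.
β = (1.87 + 4.09)/2.13 = 5.96/2.13 = 2.80.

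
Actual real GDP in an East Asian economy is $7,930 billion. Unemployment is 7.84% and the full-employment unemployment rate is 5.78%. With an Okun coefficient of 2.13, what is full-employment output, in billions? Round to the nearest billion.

Unemployment gap = 7.84 - 5.78 = 2.06 points, so output gap = -2.13 × 2.06 = -4.3878%.
Since Y = Y* × (1 + gap/100), Y* = 7930/0.956122 ≈ 8294 billion.

$8,294 billion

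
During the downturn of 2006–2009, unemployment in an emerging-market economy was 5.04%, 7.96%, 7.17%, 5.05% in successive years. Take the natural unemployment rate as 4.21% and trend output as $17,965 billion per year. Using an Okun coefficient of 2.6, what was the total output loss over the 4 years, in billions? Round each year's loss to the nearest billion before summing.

Year 2006: gap = -2.6 × (5.04 - 4.21) = -2.158%, loss ≈ 17965 × 2.158/100 ≈ 388.
Year 2007: gap = -2.6 × (7.96 - 4.21) = -9.75%, loss ≈ 17965 × 9.75/100 ≈ 1752.
Year 2008: gap = -2.6 × (7.17 - 4.21) = -7.696%, loss ≈ 17965 × 7.696/100 ≈ 1383.
Year 2009: gap = -2.6 × (5.05 - 4.21) = -2.184%, loss ≈ 17965 × 2.184/100 ≈ 392.
Total lost output = 388 + 1752 + 1383 + 392 = 3915 billion.

$3,915 billion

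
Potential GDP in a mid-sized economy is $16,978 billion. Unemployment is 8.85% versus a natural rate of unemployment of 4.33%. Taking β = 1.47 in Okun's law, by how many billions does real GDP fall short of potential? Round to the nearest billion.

$1,128 billion

Output gap = -1.47 × (8.85 - 4.33) = -1.47 × 4.52 = -6.6444%.
Actual GDP ≈ 16978 × 0.933556 ≈ 15850 billion, so the shortfall is 16978 - 15850 = 1128 billion.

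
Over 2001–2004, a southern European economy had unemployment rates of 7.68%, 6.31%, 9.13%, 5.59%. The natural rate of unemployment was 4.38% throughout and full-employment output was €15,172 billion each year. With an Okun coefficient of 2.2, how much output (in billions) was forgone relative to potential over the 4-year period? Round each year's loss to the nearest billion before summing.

Year 2001: gap = -2.2 × (7.68 - 4.38) = -7.26%, loss ≈ 15172 × 7.26/100 ≈ 1101.
Year 2002: gap = -2.2 × (6.31 - 4.38) = -4.246%, loss ≈ 15172 × 4.246/100 ≈ 644.
Year 2003: gap = -2.2 × (9.13 - 4.38) = -10.45%, loss ≈ 15172 × 10.45/100 ≈ 1585.
Year 2004: gap = -2.2 × (5.59 - 4.38) = -2.662%, loss ≈ 15172 × 2.662/100 ≈ 404.
Total lost output = 1101 + 644 + 1585 + 404 = 3734 billion.

€3,734 billion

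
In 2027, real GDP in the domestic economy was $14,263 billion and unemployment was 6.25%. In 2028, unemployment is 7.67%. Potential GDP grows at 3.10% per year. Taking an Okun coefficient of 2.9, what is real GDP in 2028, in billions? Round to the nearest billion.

$14,118 billion

Δu = 7.67 - 6.25 = 1.42 points.
Okun's law (growth form): g_Y = g_Y* - β × Δu = 3.10 - 2.9 × (1.42) = 3.1 - 4.118 = -1.018%.
Real GDP in the next year = 14263 × (1 - 1.018/100) = 14263 × 0.98982 ≈ 14118 billion.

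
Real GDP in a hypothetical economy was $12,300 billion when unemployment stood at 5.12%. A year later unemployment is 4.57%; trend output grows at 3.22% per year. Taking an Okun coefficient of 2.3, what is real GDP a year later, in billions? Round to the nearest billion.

Δu = 4.57 - 5.12 = -0.55 points.
Okun's law (growth form): g_Y = g_Y* - β × Δu = 3.22 - 2.3 × (-0.55) = 3.22 + 1.265 = 4.485%.
Real GDP in the next year = 12300 × (1 + 4.485/100) = 12300 × 1.04485 ≈ 12852 billion.

$12,852 billion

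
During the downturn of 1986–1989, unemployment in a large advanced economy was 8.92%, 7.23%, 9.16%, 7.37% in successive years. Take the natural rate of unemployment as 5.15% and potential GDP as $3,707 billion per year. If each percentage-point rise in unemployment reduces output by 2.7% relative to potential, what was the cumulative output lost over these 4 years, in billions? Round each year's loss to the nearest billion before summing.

$1,208 billion

Year 1986: gap = -2.7 × (8.92 - 5.15) = -10.179%, loss ≈ 3707 × 10.179/100 ≈ 377.
Year 1987: gap = -2.7 × (7.23 - 5.15) = -5.616%, loss ≈ 3707 × 5.616/100 ≈ 208.
Year 1988: gap = -2.7 × (9.16 - 5.15) = -10.827%, loss ≈ 3707 × 10.827/100 ≈ 401.
Year 1989: gap = -2.7 × (7.37 - 5.15) = -5.994%, loss ≈ 3707 × 5.994/100 ≈ 222.
Total lost output = 377 + 208 + 401 + 222 = 1208 billion.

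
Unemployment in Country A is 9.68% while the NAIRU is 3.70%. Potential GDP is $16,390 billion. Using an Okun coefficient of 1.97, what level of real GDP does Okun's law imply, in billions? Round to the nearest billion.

$14,459 billion

Unemployment gap = 9.68 - 3.7 = 5.98 points, so the output gap is -1.97 × 5.98 = -11.7806%.
Actual GDP = 16390 × (1 - 11.7806/100) = 16390 × 0.882194 ≈ 14459 billion.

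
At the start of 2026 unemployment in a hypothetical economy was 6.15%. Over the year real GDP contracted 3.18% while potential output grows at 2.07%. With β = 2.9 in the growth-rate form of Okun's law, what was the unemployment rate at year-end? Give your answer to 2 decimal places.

7.96%

Growth-rate Okun's law: g_Y = g_Y* - β × Δu, so Δu = (g_Y* - g_Y)/β.
Δu = (2.07 + 3.18)/2.9 = 5.25/2.9 = 1.81 percentage points.
Year-end unemployment = 6.15 + 1.81 = 7.96%.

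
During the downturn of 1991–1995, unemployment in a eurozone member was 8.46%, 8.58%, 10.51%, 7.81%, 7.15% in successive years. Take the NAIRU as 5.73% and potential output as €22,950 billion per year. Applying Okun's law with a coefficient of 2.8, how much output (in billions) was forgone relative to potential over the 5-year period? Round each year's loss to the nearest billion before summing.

Year 1991: gap = -2.8 × (8.46 - 5.73) = -7.644%, loss ≈ 22950 × 7.644/100 ≈ 1754.
Year 1992: gap = -2.8 × (8.58 - 5.73) = -7.98%, loss ≈ 22950 × 7.98/100 ≈ 1831.
Year 1993: gap = -2.8 × (10.51 - 5.73) = -13.384%, loss ≈ 22950 × 13.384/100 ≈ 3072.
Year 1994: gap = -2.8 × (7.81 - 5.73) = -5.824%, loss ≈ 22950 × 5.824/100 ≈ 1337.
Year 1995: gap = -2.8 × (7.15 - 5.73) = -3.976%, loss ≈ 22950 × 3.976/100 ≈ 912.
Total lost output = 1754 + 1831 + 3072 + 1337 + 912 = 8906 billion.

€8,906 billion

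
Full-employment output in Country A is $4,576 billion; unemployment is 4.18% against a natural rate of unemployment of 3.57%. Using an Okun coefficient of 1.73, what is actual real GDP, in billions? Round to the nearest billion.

$4,528 billion

Unemployment gap = 4.18 - 3.57 = 0.61 points, so the output gap is -1.73 × 0.61 = -1.0553%.
Actual GDP = 4576 × (1 - 1.0553/100) = 4576 × 0.989447 ≈ 4528 billion.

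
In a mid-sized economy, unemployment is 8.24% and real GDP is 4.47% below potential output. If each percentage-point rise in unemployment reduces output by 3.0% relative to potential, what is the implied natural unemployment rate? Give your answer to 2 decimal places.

From Okun's law, u - u* = -(output gap)/β = -(-4.47)/3.0 = 1.49 points.
So u* = 8.24 - 1.49 = 6.75%.

6.75%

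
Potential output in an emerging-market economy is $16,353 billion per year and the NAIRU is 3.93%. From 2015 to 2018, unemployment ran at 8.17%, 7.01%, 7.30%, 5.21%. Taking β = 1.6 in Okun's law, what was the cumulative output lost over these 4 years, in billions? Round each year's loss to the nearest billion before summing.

Year 2015: gap = -1.6 × (8.17 - 3.93) = -6.784%, loss ≈ 16353 × 6.784/100 ≈ 1109.
Year 2016: gap = -1.6 × (7.01 - 3.93) = -4.928%, loss ≈ 16353 × 4.928/100 ≈ 806.
Year 2017: gap = -1.6 × (7.3 - 3.93) = -5.392%, loss ≈ 16353 × 5.392/100 ≈ 882.
Year 2018: gap = -1.6 × (5.21 - 3.93) = -2.048%, loss ≈ 16353 × 2.048/100 ≈ 335.
Total lost output = 1109 + 806 + 882 + 335 = 3132 billion.

$3,132 billion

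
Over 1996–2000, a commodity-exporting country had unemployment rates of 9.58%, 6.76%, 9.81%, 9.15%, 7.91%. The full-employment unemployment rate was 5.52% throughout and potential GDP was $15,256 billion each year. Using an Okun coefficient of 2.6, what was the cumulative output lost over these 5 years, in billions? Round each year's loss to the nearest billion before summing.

$6,192 billion

Year 1996: gap = -2.6 × (9.58 - 5.52) = -10.556%, loss ≈ 15256 × 10.556/100 ≈ 1610.
Year 1997: gap = -2.6 × (6.76 - 5.52) = -3.224%, loss ≈ 15256 × 3.224/100 ≈ 492.
Year 1998: gap = -2.6 × (9.81 - 5.52) = -11.154%, loss ≈ 15256 × 11.154/100 ≈ 1702.
Year 1999: gap = -2.6 × (9.15 - 5.52) = -9.438%, loss ≈ 15256 × 9.438/100 ≈ 1440.
Year 2000: gap = -2.6 × (7.91 - 5.52) = -6.214%, loss ≈ 15256 × 6.214/100 ≈ 948.
Total lost output = 1610 + 492 + 1702 + 1440 + 948 = 6192 billion.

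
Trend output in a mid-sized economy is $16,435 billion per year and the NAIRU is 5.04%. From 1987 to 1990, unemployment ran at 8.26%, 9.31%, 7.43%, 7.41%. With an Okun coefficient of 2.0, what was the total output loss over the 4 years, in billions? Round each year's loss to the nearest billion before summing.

$4,027 billion

Year 1987: gap = -2.0 × (8.26 - 5.04) = -6.44%, loss ≈ 16435 × 6.44/100 ≈ 1058.
Year 1988: gap = -2.0 × (9.31 - 5.04) = -8.54%, loss ≈ 16435 × 8.54/100 ≈ 1404.
Year 1989: gap = -2.0 × (7.43 - 5.04) = -4.78%, loss ≈ 16435 × 4.78/100 ≈ 786.
Year 1990: gap = -2.0 × (7.41 - 5.04) = -4.74%, loss ≈ 16435 × 4.74/100 ≈ 779.
Total lost output = 1058 + 1404 + 786 + 779 = 4027 billion.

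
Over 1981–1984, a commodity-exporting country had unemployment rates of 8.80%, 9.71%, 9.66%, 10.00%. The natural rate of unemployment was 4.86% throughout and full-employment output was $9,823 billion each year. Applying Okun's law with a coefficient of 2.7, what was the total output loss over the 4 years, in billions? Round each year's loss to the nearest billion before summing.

Year 1981: gap = -2.7 × (8.8 - 4.86) = -10.638%, loss ≈ 9823 × 10.638/100 ≈ 1045.
Year 1982: gap = -2.7 × (9.71 - 4.86) = -13.095%, loss ≈ 9823 × 13.095/100 ≈ 1286.
Year 1983: gap = -2.7 × (9.66 - 4.86) = -12.96%, loss ≈ 9823 × 12.96/100 ≈ 1273.
Year 1984: gap = -2.7 × (10 - 4.86) = -13.878%, loss ≈ 9823 × 13.878/100 ≈ 1363.
Total lost output = 1045 + 1286 + 1273 + 1363 = 4967 billion.

$4,967 billion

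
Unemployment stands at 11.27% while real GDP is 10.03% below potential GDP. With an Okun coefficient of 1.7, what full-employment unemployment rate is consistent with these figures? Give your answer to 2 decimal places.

5.37%

From Okun's law, u - u* = -(output gap)/β = -(-10.03)/1.7 = 5.9 points.
So u* = 11.27 - 5.9 = 5.37%.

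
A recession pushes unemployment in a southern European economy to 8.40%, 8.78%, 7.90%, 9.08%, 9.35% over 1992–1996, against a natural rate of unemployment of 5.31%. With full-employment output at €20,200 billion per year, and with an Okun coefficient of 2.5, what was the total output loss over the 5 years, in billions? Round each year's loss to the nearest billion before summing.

Year 1992: gap = -2.5 × (8.4 - 5.31) = -7.725%, loss ≈ 20200 × 7.725/100 ≈ 1560.
Year 1993: gap = -2.5 × (8.78 - 5.31) = -8.675%, loss ≈ 20200 × 8.675/100 ≈ 1752.
Year 1994: gap = -2.5 × (7.9 - 5.31) = -6.475%, loss ≈ 20200 × 6.475/100 ≈ 1308.
Year 1995: gap = -2.5 × (9.08 - 5.31) = -9.425%, loss ≈ 20200 × 9.425/100 ≈ 1904.
Year 1996: gap = -2.5 × (9.35 - 5.31) = -10.1%, loss ≈ 20200 × 10.1/100 ≈ 2040.
Total lost output = 1560 + 1752 + 1308 + 1904 + 2040 = 8564 billion.

€8,564 billion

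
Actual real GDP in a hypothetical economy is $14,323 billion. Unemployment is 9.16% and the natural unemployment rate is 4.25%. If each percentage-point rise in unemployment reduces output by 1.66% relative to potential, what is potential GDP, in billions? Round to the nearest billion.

$15,594 billion

Unemployment gap = 9.16 - 4.25 = 4.91 points, so output gap = -1.66 × 4.91 = -8.1506%.
Since Y = Y* × (1 + gap/100), Y* = 14323/0.918494 ≈ 15594 billion.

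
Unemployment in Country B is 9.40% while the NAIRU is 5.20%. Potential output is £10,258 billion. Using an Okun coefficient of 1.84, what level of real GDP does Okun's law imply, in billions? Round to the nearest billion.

Unemployment gap = 9.4 - 5.2 = 4.2 points, so the output gap is -1.84 × 4.2 = -7.728%.
Actual GDP = 10258 × (1 - 7.728/100) = 10258 × 0.92272 ≈ 9465 billion.

£9,465 billion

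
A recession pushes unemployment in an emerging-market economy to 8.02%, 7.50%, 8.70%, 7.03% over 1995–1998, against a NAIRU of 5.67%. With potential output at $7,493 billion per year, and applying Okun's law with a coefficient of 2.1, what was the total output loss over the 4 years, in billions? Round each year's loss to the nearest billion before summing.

Year 1995: gap = -2.1 × (8.02 - 5.67) = -4.935%, loss ≈ 7493 × 4.935/100 ≈ 370.
Year 1996: gap = -2.1 × (7.5 - 5.67) = -3.843%, loss ≈ 7493 × 3.843/100 ≈ 288.
Year 1997: gap = -2.1 × (8.7 - 5.67) = -6.363%, loss ≈ 7493 × 6.363/100 ≈ 477.
Year 1998: gap = -2.1 × (7.03 - 5.67) = -2.856%, loss ≈ 7493 × 2.856/100 ≈ 214.
Total lost output = 370 + 288 + 477 + 214 = 1349 billion.

$1,349 billion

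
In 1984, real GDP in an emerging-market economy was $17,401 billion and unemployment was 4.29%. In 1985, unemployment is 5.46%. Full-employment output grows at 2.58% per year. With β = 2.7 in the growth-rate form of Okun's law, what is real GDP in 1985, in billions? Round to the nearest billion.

$17,300 billion

Δu = 5.46 - 4.29 = 1.17 points.
Okun's law (growth form): g_Y = g_Y* - β × Δu = 2.58 - 2.7 × (1.17) = 2.58 - 3.159 = -0.579%.
Real GDP in the next year = 17401 × (1 - 0.579/100) = 17401 × 0.99421 ≈ 17300 billion.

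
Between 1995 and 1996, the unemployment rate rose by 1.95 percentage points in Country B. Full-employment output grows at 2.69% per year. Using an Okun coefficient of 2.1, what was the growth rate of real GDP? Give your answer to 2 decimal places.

-1.41%

Growth-rate Okun's law: g_Y = g_Y* - β × Δu.
g_Y = 2.69 - 2.1 × (1.95) = 2.69 - 4.095 = -1.405%, i.e. -1.41% to 2 d.p.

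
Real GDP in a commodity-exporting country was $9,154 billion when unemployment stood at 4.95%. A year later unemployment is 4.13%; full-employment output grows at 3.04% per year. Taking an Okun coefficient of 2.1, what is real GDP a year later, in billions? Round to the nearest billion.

$9,590 billion

Δu = 4.13 - 4.95 = -0.82 points.
Okun's law (growth form): g_Y = g_Y* - β × Δu = 3.04 - 2.1 × (-0.82) = 3.04 + 1.722 = 4.762%.
Real GDP in the next year = 9154 × (1 + 4.762/100) = 9154 × 1.04762 ≈ 9590 billion.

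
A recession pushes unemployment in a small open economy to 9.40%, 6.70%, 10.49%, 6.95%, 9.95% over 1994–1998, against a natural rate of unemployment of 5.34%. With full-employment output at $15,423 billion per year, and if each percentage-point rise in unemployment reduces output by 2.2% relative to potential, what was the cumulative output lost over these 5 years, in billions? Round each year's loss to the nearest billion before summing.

$5,696 billion

Year 1994: gap = -2.2 × (9.4 - 5.34) = -8.932%, loss ≈ 15423 × 8.932/100 ≈ 1378.
Year 1995: gap = -2.2 × (6.7 - 5.34) = -2.992%, loss ≈ 15423 × 2.992/100 ≈ 461.
Year 1996: gap = -2.2 × (10.49 - 5.34) = -11.33%, loss ≈ 15423 × 11.33/100 ≈ 1747.
Year 1997: gap = -2.2 × (6.95 - 5.34) = -3.542%, loss ≈ 15423 × 3.542/100 ≈ 546.
Year 1998: gap = -2.2 × (9.95 - 5.34) = -10.142%, loss ≈ 15423 × 10.142/100 ≈ 1564.
Total lost output = 1378 + 461 + 1747 + 546 + 1564 = 5696 billion.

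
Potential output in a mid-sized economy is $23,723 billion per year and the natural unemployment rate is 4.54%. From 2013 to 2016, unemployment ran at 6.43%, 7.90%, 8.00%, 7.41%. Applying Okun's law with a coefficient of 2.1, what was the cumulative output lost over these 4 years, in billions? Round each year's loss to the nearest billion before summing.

$5,770 billion

Year 2013: gap = -2.1 × (6.43 - 4.54) = -3.969%, loss ≈ 23723 × 3.969/100 ≈ 942.
Year 2014: gap = -2.1 × (7.9 - 4.54) = -7.056%, loss ≈ 23723 × 7.056/100 ≈ 1674.
Year 2015: gap = -2.1 × (8 - 4.54) = -7.266%, loss ≈ 23723 × 7.266/100 ≈ 1724.
Year 2016: gap = -2.1 × (7.41 - 4.54) = -6.027%, loss ≈ 23723 × 6.027/100 ≈ 1430.
Total lost output = 942 + 1674 + 1724 + 1430 = 5770 billion.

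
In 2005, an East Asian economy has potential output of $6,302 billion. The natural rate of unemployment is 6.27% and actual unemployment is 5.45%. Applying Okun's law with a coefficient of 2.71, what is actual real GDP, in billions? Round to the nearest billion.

$6,442 billion

Unemployment gap = 5.45 - 6.27 = -0.82 points, so the output gap is -2.71 × (-0.82) = 2.2222%.
Actual GDP = 6302 × (1 + 2.2222/100) = 6302 × 1.022222 ≈ 6442 billion.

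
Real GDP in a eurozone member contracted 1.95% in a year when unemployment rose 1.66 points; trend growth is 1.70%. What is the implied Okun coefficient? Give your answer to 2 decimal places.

β ≈ 2.20

Growth form: g_Y = g_Y* - β × Δu, so β = (g_Y* - g_Y)/Δu.
β = (1.7 + 1.95)/1.66 = 3.65/1.66 = 2.20.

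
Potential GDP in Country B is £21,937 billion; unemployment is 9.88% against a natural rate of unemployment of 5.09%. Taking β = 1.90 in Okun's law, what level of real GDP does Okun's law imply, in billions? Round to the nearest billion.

Unemployment gap = 9.88 - 5.09 = 4.79 points, so the output gap is -1.9 × 4.79 = -9.101%.
Actual GDP = 21937 × (1 - 9.101/100) = 21937 × 0.90899 ≈ 19941 billion.

£19,941 billion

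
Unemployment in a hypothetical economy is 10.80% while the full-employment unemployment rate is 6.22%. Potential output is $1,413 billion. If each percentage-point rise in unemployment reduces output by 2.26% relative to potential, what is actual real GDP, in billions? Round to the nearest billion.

$1,267 billion

Unemployment gap = 10.8 - 6.22 = 4.58 points, so the output gap is -2.26 × 4.58 = -10.3508%.
Actual GDP = 1413 × (1 - 10.3508/100) = 1413 × 0.896492 ≈ 1267 billion.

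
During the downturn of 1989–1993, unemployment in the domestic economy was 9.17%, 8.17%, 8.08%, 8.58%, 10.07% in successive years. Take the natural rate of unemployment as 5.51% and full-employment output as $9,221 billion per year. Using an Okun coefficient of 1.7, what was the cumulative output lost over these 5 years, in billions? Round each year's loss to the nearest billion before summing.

$2,590 billion

Year 1989: gap = -1.7 × (9.17 - 5.51) = -6.222%, loss ≈ 9221 × 6.222/100 ≈ 574.
Year 1990: gap = -1.7 × (8.17 - 5.51) = -4.522%, loss ≈ 9221 × 4.522/100 ≈ 417.
Year 1991: gap = -1.7 × (8.08 - 5.51) = -4.369%, loss ≈ 9221 × 4.369/100 ≈ 403.
Year 1992: gap = -1.7 × (8.58 - 5.51) = -5.219%, loss ≈ 9221 × 5.219/100 ≈ 481.
Year 1993: gap = -1.7 × (10.07 - 5.51) = -7.752%, loss ≈ 9221 × 7.752/100 ≈ 715.
Total lost output = 574 + 417 + 403 + 481 + 715 = 2590 billion.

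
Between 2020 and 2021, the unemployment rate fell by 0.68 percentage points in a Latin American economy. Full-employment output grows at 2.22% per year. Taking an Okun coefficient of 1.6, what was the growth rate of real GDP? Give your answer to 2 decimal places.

3.31%

Growth-rate Okun's law: g_Y = g_Y* - β × Δu.
g_Y = 2.22 - 1.6 × (-0.68) = 2.22 + 1.088 = 3.308%, i.e. 3.31% to 2 d.p.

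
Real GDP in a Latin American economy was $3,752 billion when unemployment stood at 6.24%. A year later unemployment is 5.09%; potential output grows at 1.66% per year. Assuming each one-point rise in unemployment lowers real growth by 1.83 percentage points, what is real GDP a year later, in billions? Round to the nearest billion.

$3,893 billion

Δu = 5.09 - 6.24 = -1.15 points.
Okun's law (growth form): g_Y = g_Y* - β × Δu = 1.66 - 1.83 × (-1.15) = 1.66 + 2.1045 = 3.7645%.
Real GDP in the next year = 3752 × (1 + 3.7645/100) = 3752 × 1.037645 ≈ 3893 billion.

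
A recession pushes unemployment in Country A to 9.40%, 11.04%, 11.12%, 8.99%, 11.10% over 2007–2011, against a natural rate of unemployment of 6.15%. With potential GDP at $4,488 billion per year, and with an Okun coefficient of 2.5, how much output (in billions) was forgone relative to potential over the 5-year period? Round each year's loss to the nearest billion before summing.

$2,346 billion

Year 2007: gap = -2.5 × (9.4 - 6.15) = -8.125%, loss ≈ 4488 × 8.125/100 ≈ 365.
Year 2008: gap = -2.5 × (11.04 - 6.15) = -12.225%, loss ≈ 4488 × 12.225/100 ≈ 549.
Year 2009: gap = -2.5 × (11.12 - 6.15) = -12.425%, loss ≈ 4488 × 12.425/100 ≈ 558.
Year 2010: gap = -2.5 × (8.99 - 6.15) = -7.1%, loss ≈ 4488 × 7.1/100 ≈ 319.
Year 2011: gap = -2.5 × (11.1 - 6.15) = -12.375%, loss ≈ 4488 × 12.375/100 ≈ 555.
Total lost output = 365 + 549 + 558 + 319 + 555 = 2346 billion.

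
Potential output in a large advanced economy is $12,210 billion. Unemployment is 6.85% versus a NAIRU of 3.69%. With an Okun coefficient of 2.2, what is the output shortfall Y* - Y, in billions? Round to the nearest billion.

Output gap = -2.2 × (6.85 - 3.69) = -2.2 × 3.16 = -6.952%.
Actual GDP ≈ 12210 × 0.93048 ≈ 11361 billion, so the shortfall is 12210 - 11361 = 849 billion.

$849 billion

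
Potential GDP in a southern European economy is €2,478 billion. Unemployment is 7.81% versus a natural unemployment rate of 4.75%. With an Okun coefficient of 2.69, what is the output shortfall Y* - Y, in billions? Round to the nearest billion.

Output gap = -2.69 × (7.81 - 4.75) = -2.69 × 3.06 = -8.2314%.
Actual GDP ≈ 2478 × 0.917686 ≈ 2274 billion, so the shortfall is 2478 - 2274 = 204 billion.

€204 billion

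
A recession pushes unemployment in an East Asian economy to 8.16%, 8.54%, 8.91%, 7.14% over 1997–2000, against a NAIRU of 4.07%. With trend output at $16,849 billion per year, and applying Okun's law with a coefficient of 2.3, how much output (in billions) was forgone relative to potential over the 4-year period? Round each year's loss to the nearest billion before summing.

$6,383 billion

Year 1997: gap = -2.3 × (8.16 - 4.07) = -9.407%, loss ≈ 16849 × 9.407/100 ≈ 1585.
Year 1998: gap = -2.3 × (8.54 - 4.07) = -10.281%, loss ≈ 16849 × 10.281/100 ≈ 1732.
Year 1999: gap = -2.3 × (8.91 - 4.07) = -11.132%, loss ≈ 16849 × 11.132/100 ≈ 1876.
Year 2000: gap = -2.3 × (7.14 - 4.07) = -7.061%, loss ≈ 16849 × 7.061/100 ≈ 1190.
Total lost output = 1585 + 1732 + 1876 + 1190 = 6383 billion.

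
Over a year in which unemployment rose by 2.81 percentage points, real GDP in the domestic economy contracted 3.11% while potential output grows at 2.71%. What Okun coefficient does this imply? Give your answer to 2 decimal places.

β ≈ 2.07

Growth form: g_Y = g_Y* - β × Δu, so β = (g_Y* - g_Y)/Δu.
β = (2.71 + 3.11)/2.81 = 5.82/2.81 = 2.07.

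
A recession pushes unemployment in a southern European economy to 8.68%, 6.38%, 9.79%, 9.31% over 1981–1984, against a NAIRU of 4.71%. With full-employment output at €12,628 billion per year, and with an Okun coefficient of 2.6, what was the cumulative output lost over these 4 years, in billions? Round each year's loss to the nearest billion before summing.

Year 1981: gap = -2.6 × (8.68 - 4.71) = -10.322%, loss ≈ 12628 × 10.322/100 ≈ 1303.
Year 1982: gap = -2.6 × (6.38 - 4.71) = -4.342%, loss ≈ 12628 × 4.342/100 ≈ 548.
Year 1983: gap = -2.6 × (9.79 - 4.71) = -13.208%, loss ≈ 12628 × 13.208/100 ≈ 1668.
Year 1984: gap = -2.6 × (9.31 - 4.71) = -11.96%, loss ≈ 12628 × 11.96/100 ≈ 1510.
Total lost output = 1303 + 548 + 1668 + 1510 = 5029 billion.

€5,029 billion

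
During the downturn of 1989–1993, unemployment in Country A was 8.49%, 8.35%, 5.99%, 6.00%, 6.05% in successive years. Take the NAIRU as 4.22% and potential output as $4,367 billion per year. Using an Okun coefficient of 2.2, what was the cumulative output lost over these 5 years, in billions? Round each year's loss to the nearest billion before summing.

$1,324 billion

Year 1989: gap = -2.2 × (8.49 - 4.22) = -9.394%, loss ≈ 4367 × 9.394/100 ≈ 410.
Year 1990: gap = -2.2 × (8.35 - 4.22) = -9.086%, loss ≈ 4367 × 9.086/100 ≈ 397.
Year 1991: gap = -2.2 × (5.99 - 4.22) = -3.894%, loss ≈ 4367 × 3.894/100 ≈ 170.
Year 1992: gap = -2.2 × (6 - 4.22) = -3.916%, loss ≈ 4367 × 3.916/100 ≈ 171.
Year 1993: gap = -2.2 × (6.05 - 4.22) = -4.026%, loss ≈ 4367 × 4.026/100 ≈ 176.
Total lost output = 410 + 397 + 170 + 171 + 176 = 1324 billion.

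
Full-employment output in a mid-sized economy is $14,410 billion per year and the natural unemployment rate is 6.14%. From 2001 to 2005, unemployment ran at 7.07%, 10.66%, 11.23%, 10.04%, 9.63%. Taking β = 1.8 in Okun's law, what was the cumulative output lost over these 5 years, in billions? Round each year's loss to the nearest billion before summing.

Year 2001: gap = -1.8 × (7.07 - 6.14) = -1.674%, loss ≈ 14410 × 1.674/100 ≈ 241.
Year 2002: gap = -1.8 × (10.66 - 6.14) = -8.136%, loss ≈ 14410 × 8.136/100 ≈ 1172.
Year 2003: gap = -1.8 × (11.23 - 6.14) = -9.162%, loss ≈ 14410 × 9.162/100 ≈ 1320.
Year 2004: gap = -1.8 × (10.04 - 6.14) = -7.02%, loss ≈ 14410 × 7.02/100 ≈ 1012.
Year 2005: gap = -1.8 × (9.63 - 6.14) = -6.282%, loss ≈ 14410 × 6.282/100 ≈ 905.
Total lost output = 241 + 1172 + 1320 + 1012 + 905 = 4650 billion.

$4,650 billion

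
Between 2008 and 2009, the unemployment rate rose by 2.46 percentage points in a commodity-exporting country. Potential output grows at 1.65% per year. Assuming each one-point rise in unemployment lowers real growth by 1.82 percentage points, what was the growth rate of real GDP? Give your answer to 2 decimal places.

Growth-rate Okun's law: g_Y = g_Y* - β × Δu.
g_Y = 1.65 - 1.82 × (2.46) = 1.65 - 4.4772 = -2.8272%, i.e. -2.83% to 2 d.p.

-2.83%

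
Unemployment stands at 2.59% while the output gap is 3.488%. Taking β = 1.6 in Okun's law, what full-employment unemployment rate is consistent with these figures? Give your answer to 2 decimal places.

From Okun's law, u - u* = -(output gap)/β = -(3.488)/1.6 = -2.18 points.
So u* = 2.59 + 2.18 = 4.77%.

4.77%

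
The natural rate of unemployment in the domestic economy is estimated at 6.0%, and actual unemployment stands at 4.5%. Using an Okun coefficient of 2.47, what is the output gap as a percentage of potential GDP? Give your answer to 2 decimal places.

The unemployment gap is 4.5 - 6 = -1.5 percentage points.
Okun's law gives an output gap of -2.47 × (-1.5) = 3.705%, i.e. 3.71% above potential.

3.71%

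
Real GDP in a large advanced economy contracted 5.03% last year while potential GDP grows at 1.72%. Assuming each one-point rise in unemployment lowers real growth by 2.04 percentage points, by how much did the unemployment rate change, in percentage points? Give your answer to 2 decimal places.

Growth-rate Okun's law: g_Y = g_Y* - β × Δu, so Δu = (g_Y* - g_Y)/β.
Δu = (1.72 + 5.03)/2.04 = 6.75/2.04 = 3.31 percentage points.

3.31 percentage points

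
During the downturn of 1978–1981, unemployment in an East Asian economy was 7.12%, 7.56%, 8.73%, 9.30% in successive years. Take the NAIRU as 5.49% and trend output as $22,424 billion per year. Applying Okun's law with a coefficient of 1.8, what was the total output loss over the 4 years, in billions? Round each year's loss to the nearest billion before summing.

Year 1978: gap = -1.8 × (7.12 - 5.49) = -2.934%, loss ≈ 22424 × 2.934/100 ≈ 658.
Year 1979: gap = -1.8 × (7.56 - 5.49) = -3.726%, loss ≈ 22424 × 3.726/100 ≈ 836.
Year 1980: gap = -1.8 × (8.73 - 5.49) = -5.832%, loss ≈ 22424 × 5.832/100 ≈ 1308.
Year 1981: gap = -1.8 × (9.3 - 5.49) = -6.858%, loss ≈ 22424 × 6.858/100 ≈ 1538.
Total lost output = 658 + 836 + 1308 + 1538 = 4340 billion.

$4,340 billion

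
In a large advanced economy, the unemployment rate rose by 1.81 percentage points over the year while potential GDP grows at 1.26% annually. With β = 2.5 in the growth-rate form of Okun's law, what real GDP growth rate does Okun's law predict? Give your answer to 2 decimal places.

-3.27%

Growth-rate Okun's law: g_Y = g_Y* - β × Δu.
g_Y = 1.26 - 2.5 × (1.81) = 1.26 - 4.525 = -3.265%, i.e. -3.27% to 2 d.p.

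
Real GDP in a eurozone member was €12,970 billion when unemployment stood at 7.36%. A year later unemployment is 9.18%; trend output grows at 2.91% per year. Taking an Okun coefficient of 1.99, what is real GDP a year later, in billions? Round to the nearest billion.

€12,878 billion

Δu = 9.18 - 7.36 = 1.82 points.
Okun's law (growth form): g_Y = g_Y* - β × Δu = 2.91 - 1.99 × (1.82) = 2.91 - 3.6218 = -0.7118%.
Real GDP in the next year = 12970 × (1 - 0.7118/100) = 12970 × 0.992882 ≈ 12878 billion.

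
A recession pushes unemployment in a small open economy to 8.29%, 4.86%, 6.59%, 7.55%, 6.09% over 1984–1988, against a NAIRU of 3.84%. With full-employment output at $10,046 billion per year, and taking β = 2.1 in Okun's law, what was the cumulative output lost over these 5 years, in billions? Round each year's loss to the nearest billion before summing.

$2,992 billion

Year 1984: gap = -2.1 × (8.29 - 3.84) = -9.345%, loss ≈ 10046 × 9.345/100 ≈ 939.
Year 1985: gap = -2.1 × (4.86 - 3.84) = -2.142%, loss ≈ 10046 × 2.142/100 ≈ 215.
Year 1986: gap = -2.1 × (6.59 - 3.84) = -5.775%, loss ≈ 10046 × 5.775/100 ≈ 580.
Year 1987: gap = -2.1 × (7.55 - 3.84) = -7.791%, loss ≈ 10046 × 7.791/100 ≈ 783.
Year 1988: gap = -2.1 × (6.09 - 3.84) = -4.725%, loss ≈ 10046 × 4.725/100 ≈ 475.
Total lost output = 939 + 215 + 580 + 783 + 475 = 2992 billion.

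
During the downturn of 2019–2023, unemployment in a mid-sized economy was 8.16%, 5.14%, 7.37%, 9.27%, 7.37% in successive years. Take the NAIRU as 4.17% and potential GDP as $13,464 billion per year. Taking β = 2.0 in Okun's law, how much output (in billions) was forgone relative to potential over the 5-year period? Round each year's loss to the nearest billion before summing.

$4,432 billion

Year 2019: gap = -2.0 × (8.16 - 4.17) = -7.98%, loss ≈ 13464 × 7.98/100 ≈ 1074.
Year 2020: gap = -2.0 × (5.14 - 4.17) = -1.94%, loss ≈ 13464 × 1.94/100 ≈ 261.
Year 2021: gap = -2.0 × (7.37 - 4.17) = -6.4%, loss ≈ 13464 × 6.4/100 ≈ 862.
Year 2022: gap = -2.0 × (9.27 - 4.17) = -10.2%, loss ≈ 13464 × 10.2/100 ≈ 1373.
Year 2023: gap = -2.0 × (7.37 - 4.17) = -6.4%, loss ≈ 13464 × 6.4/100 ≈ 862.
Total lost output = 1074 + 261 + 862 + 1373 + 862 = 4432 billion.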